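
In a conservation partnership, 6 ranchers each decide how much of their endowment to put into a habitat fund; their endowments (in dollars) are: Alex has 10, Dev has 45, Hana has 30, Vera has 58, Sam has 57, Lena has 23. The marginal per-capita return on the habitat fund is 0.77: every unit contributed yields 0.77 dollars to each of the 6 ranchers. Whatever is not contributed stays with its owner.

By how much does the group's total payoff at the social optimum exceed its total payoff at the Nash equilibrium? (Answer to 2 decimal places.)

807.26 dollars

The private return per contributed unit is 0.77 < 1 for everyone, so the Nash equilibrium is zero contribution and the group total is Σ E_j = 10 + 45 + 30 + 58 + 57 + 23 = 223.
Each contributed unit returns 4.620 to the group, so the social optimum is full contribution by everyone: group total = 4.620 × 223 = 1030.26.
Efficiency loss = (4.620 − 1) × 223 = 807.26.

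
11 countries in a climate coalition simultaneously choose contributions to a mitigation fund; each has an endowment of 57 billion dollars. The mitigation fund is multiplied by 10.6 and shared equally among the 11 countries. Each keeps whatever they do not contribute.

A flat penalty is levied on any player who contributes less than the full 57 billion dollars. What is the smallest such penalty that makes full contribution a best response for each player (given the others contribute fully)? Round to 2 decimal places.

Given the others contribute fully, the best deviation is to contribute 0 (any partial contribution still incurs the fine and gives up units whose private return 0.9636 is below 1).
Deviating from 57 to 0 saves 57 billion dollars but forfeits the deviator's share of the drop in the mitigation fund: 10.6/11 × 57 = 54.93.
So the deviation gain is 57 − 54.93 = 2.07, and the fine must be at least 2.07 billion dollars to wipe it out.

2.07 billion dollars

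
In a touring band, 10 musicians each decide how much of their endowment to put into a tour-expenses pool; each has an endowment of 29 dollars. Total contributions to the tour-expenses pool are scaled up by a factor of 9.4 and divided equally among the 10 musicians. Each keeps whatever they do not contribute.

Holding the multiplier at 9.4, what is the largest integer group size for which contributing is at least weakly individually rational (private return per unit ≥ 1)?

Private return per unit is 9.4/(group size), which is ≥ 1 whenever the group size is ≤ 9.4.
The largest such integer is 9.

9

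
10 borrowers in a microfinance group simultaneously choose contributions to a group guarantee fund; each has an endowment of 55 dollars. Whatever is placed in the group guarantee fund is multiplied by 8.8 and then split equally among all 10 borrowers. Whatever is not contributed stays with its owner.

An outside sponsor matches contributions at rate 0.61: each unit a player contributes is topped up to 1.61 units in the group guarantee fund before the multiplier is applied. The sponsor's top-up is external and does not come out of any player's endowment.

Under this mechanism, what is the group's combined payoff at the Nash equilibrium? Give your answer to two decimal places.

7792.40 dollars

The effective private return per unit is now 8.8 × 1.61 / 10 = 1.4168 > 1, so every player's dominant strategy flips to full contribution.
So the Nash equilibrium is full contribution by all 10; the group earns 8.8 × 1.61 × 550 = 7792.40.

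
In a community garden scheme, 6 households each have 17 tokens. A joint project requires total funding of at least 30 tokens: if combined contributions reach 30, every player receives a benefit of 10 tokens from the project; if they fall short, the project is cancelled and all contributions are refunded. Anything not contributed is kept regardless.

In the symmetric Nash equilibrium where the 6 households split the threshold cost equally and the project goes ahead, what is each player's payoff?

22 tokens

Equal share of the threshold: 30/6 = 5.
At this profile no one gains by cutting their contribution: any cut drops the total below 30, the project is cancelled, contributions are refunded, and the deviator ends with 17, which is less than 17 − 5 + 10 = 22. Contributing more than 5 just wastes the excess. So contributing exactly 5 is a best response.
Each player's payoff: 17 − 5 + 10 = 22.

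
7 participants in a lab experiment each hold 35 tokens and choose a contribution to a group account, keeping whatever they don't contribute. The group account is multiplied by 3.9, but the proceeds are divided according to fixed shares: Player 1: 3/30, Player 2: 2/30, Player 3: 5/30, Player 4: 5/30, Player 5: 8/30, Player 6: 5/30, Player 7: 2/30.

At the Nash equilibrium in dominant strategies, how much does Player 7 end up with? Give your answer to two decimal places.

For player j, contributing a unit is worthwhile iff 3.9 × (j's share) ≥ 1, i.e. iff j's share is at least 0.2564.
The only share above 0.2564 is Player 5's 8/30, contributing 35; the remaining 6 contribute 0. Total contributed: 35.
Player 7 keeps 35 and receives 3.9 × 35 × 2/30 = 9.10 from the group account, for a payoff of 44.10.

44.10 tokens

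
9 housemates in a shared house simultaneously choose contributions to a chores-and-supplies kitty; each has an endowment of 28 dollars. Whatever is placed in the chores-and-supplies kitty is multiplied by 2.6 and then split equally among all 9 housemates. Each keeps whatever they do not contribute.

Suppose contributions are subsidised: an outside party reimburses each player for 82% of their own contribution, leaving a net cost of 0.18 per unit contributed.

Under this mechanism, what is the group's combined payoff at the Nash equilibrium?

861.84 dollars

With the mechanism, a contributed unit returns (2.6/9) / 0.18 = 1.6049 per unit of net cost to the contributor — now above 1 — so contributing fully is weakly dominant for every player.
At the Nash equilibrium everyone contributes 28. Group total payoff = 9 × (28 × 0.82 + 2.6 × 28) = 861.84.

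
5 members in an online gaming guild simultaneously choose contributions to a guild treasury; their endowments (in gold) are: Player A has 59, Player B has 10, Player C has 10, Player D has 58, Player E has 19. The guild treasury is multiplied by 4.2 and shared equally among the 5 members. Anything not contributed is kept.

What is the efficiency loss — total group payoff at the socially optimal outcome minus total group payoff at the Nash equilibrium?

499.20 gold

The private return per contributed unit is 4.2/5 = 0.8400 < 1 for every player regardless of endowment, so the Nash equilibrium is zero contribution and the group total is Σ E_j = 59 + 10 + 10 + 58 + 19 = 156.
Each contributed unit returns 4.200 to the group, so the social optimum is full contribution by everyone: group total = 4.200 × 156 = 655.20.
Efficiency loss = (4.200 − 1) × 156 = 499.20.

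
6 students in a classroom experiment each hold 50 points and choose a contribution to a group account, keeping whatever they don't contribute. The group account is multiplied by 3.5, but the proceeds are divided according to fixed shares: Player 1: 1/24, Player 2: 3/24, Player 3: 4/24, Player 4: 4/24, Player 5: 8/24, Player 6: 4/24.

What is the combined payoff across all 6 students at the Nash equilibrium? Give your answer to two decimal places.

425.00 points

Each unit j contributes comes back to j as 3.5 × (j's share), so j prefers to contribute only if that share exceeds 1/3.5 = 0.2857; otherwise keeping the unit dominates.
Player 5 alone (share 8/24) is above the threshold, contributing 50; the remaining 5 contribute 0. Total contributed: 50.
The group account pays out 3.5 × 50 = 175.00 in total (split across the unequal shares, but the aggregate is all that matters for the group sum).
The 5 free-riders keep 50 each, adding 250. Group total = 250 + 175.00 = 425.00.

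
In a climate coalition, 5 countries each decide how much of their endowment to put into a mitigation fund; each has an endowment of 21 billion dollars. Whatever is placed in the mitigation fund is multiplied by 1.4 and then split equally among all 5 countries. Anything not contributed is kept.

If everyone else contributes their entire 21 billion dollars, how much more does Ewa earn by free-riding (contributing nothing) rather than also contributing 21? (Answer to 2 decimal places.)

Switching from a contribution of 21 to 0 lets Ewa keep an extra 21 billion dollars, but lowers the mitigation fund by 21, which costs Ewa their own share of that drop: 1.4/5 × 21 = 5.88.
Net gain = 21 − 5.88 = 15.12. The private return per contributed unit (0.2800) is below 1, so free-riding is indeed the best response regardless of what the others do.

15.12 billion dollars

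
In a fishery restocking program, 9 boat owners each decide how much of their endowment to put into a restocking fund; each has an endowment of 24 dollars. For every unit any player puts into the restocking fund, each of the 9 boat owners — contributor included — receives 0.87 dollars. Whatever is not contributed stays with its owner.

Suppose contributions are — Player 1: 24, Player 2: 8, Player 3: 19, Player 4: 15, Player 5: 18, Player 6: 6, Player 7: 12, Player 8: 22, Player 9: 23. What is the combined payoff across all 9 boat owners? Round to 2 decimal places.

Total contributed: 24 + 8 + 19 + 15 + 18 + 6 + 12 + 22 + 23 = 147; total kept: 9 × 24 − 147 = 69.
The restocking fund pays out 0.87 × 9 × 147 = 1151.01 in aggregate.
Group total = 69 + 1151.01 = 1220.01.

1220.01 dollars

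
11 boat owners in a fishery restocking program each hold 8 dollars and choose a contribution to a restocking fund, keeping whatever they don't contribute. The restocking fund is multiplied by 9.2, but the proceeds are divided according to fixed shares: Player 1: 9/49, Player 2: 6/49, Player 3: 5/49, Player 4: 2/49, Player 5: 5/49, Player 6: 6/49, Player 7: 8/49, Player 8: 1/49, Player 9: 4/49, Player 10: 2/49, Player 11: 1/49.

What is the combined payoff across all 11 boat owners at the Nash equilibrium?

Each unit j contributes comes back to j as 9.2 × (j's share), so j prefers to contribute only if that share exceeds 1/9.2 = 0.1087; otherwise keeping the unit dominates.
The shares above 0.1087 belong to Player 1, Player 2, Player 6 and Player 7, contributing 8 each; the remaining 7 contribute 0. Total contributed: 32.
The restocking fund pays out 9.2 × 32 = 294.40 in total (split across the unequal shares, but the aggregate is all that matters for the group sum).
The 7 free-riders keep 8 each, adding 56. Group total = 56 + 294.40 = 350.40.

350.40 dollars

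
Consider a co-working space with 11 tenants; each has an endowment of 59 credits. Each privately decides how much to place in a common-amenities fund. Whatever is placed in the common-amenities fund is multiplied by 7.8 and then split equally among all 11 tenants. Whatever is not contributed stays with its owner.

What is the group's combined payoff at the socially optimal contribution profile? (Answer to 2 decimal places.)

5062.20 credits

Each contributed unit returns 7.800 to the group as a whole (0.7091 to each of 11 players), which exceeds 1, so the social optimum is full contribution: group total = 7.800 × 649 = 5062.20.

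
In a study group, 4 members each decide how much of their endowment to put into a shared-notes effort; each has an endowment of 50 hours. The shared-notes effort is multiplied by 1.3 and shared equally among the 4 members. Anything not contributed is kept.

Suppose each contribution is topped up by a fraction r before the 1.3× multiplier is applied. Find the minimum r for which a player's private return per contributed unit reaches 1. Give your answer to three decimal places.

2.077

With matching at rate r, one contributed unit becomes (1 + r) in the shared-notes effort and returns 1.3 × (1 + r) / 4 to the contributor.
Setting this equal to 1: 1 + r = 4/1.3 = 3.0769.
So the minimum matching rate is r = 3.0769 − 1 = 2.077.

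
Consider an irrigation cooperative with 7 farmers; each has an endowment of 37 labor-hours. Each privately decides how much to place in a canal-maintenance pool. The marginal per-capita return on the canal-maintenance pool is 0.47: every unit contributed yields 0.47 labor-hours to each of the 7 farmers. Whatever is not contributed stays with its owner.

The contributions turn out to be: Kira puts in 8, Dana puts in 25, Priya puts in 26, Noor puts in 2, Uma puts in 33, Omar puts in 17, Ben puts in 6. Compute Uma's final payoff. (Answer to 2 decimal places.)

Total contributed: 8 + 25 + 26 + 2 + 33 + 17 + 6 = 117.
Each receives 0.47 × 117 = 54.99 from the canal-maintenance pool.
Uma keeps 37 − 33 = 4, so Uma's payoff is 4 + 54.99 = 58.99.

58.99 labor-hours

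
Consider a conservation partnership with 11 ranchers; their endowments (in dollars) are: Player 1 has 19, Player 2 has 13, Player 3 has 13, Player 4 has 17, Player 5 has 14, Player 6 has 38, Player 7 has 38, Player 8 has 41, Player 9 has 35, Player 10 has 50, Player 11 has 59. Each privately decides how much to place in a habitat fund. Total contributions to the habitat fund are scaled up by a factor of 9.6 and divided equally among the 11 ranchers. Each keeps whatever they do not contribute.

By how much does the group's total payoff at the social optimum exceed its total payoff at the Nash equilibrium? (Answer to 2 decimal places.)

The private return per contributed unit is 9.6/11 = 0.8727 < 1 for every player regardless of endowment, so the Nash equilibrium is zero contribution and the group total is Σ E_j = 19 + 13 + 13 + 17 + 14 + 38 + 38 + 41 + 35 + 50 + 59 = 337.
Each contributed unit returns 9.600 to the group, so the social optimum is full contribution by everyone: group total = 9.600 × 337 = 3235.20.
Efficiency loss = (9.600 − 1) × 337 = 2898.20.

2898.20 dollars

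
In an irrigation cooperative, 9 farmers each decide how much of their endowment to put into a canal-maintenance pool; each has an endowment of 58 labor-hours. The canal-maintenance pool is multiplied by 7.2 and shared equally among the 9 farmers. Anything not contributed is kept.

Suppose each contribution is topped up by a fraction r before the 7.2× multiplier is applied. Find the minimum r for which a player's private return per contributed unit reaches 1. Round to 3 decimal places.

With matching at rate r, one contributed unit becomes (1 + r) in the canal-maintenance pool and returns 7.2 × (1 + r) / 9 to the contributor.
Setting this equal to 1: 1 + r = 9/7.2 = 1.2500.
So the minimum matching rate is r = 1.2500 − 1 = 0.250.

0.250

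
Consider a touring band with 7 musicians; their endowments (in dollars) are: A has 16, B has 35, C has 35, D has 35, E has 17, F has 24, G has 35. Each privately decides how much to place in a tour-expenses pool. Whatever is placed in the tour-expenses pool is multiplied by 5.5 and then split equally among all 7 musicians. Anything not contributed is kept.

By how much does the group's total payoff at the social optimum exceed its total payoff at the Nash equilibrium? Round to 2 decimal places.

The private return per contributed unit is 5.5/7 = 0.7857 < 1 for every player regardless of endowment, so the Nash equilibrium is zero contribution and the group total is Σ E_j = 16 + 35 + 35 + 35 + 17 + 24 + 35 = 197.
Each contributed unit returns 5.500 to the group, so the social optimum is full contribution by everyone: group total = 5.500 × 197 = 1083.50.
Efficiency loss = (5.500 − 1) × 197 = 886.50.

886.50 dollars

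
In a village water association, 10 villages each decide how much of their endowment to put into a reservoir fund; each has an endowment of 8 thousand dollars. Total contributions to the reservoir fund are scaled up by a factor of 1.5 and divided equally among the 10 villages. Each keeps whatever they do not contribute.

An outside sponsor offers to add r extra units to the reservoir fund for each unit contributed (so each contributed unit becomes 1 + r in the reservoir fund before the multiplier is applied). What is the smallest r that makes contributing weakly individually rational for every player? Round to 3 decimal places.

5.667

With matching at rate r, one contributed unit becomes (1 + r) in the reservoir fund and returns 1.5 × (1 + r) / 10 to the contributor.
Setting this equal to 1: 1 + r = 10/1.5 = 6.6667.
So the minimum matching rate is r = 6.6667 − 1 = 5.667.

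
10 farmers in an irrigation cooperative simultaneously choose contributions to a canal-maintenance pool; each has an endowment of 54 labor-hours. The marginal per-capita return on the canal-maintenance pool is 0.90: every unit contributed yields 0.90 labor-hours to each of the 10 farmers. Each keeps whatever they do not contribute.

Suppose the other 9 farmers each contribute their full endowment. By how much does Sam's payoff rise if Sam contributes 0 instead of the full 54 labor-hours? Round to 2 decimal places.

5.40 labor-hours

Switching from a contribution of 54 to 0 lets Sam keep an extra 54 labor-hours, but lowers the canal-maintenance pool by 54, which costs Sam their own share of that drop: 0.90 × 54 = 48.60.
Net gain = 54 − 48.60 = 5.40. The private return per contributed unit (0.90) is below 1, so free-riding is indeed the best response regardless of what the others do.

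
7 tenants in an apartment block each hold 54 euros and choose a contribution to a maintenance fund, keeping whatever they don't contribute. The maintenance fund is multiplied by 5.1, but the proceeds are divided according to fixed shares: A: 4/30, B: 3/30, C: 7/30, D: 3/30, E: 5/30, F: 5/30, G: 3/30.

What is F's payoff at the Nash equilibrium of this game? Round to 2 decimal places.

Each unit j contributes comes back to j as 5.1 × (j's share), so j prefers to contribute only if that share exceeds 1/5.1 = 0.1961; otherwise keeping the unit dominates.
The only share above 0.1961 is C's 7/30, contributing 54; the remaining 6 contribute 0. Total contributed: 54.
F keeps 54 and receives 5.1 × 54 × 5/30 = 45.90 from the maintenance fund, for a payoff of 99.90.

99.90 euros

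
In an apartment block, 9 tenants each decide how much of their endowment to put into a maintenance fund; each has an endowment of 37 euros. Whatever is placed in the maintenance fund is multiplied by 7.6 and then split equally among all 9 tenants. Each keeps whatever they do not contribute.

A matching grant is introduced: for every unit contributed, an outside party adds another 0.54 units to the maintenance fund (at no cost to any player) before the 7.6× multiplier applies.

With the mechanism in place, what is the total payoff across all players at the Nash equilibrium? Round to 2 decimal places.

The effective private return per unit is now 7.6 × 1.54 / 9 = 1.3004 > 1, so every player's dominant strategy flips to full contribution.
At the Nash equilibrium everyone contributes 37. Group total payoff = 7.6 × 1.54 × 333 = 3897.43.

3897.43 euros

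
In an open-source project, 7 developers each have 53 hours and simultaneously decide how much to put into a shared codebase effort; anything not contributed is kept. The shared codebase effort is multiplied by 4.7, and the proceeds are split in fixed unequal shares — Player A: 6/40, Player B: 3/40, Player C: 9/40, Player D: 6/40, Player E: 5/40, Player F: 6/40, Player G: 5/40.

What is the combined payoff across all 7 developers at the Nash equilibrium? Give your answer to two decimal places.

567.10 hours

For player j, contributing a unit is worthwhile iff 4.7 × (j's share) ≥ 1, i.e. iff j's share is at least 0.2128.
The only share above 0.2128 is Player C's 9/40, contributing 53; the remaining 6 contribute 0. Total contributed: 53.
The shared codebase effort pays out 4.7 × 53 = 249.10 in total (split across the unequal shares, but the aggregate is all that matters for the group sum).
The 6 free-riders keep 53 each, adding 318. Group total = 318 + 249.10 = 567.10.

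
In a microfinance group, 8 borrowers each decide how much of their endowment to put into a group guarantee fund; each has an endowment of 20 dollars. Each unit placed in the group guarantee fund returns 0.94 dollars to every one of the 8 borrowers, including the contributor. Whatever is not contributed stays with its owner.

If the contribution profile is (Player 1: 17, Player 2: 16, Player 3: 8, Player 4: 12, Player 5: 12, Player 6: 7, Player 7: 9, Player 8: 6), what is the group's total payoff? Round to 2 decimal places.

727.24 dollars

Total contributed: 17 + 16 + 8 + 12 + 12 + 7 + 9 + 6 = 87; total kept: 8 × 20 − 87 = 73.
The group guarantee fund pays out 0.94 × 8 × 87 = 654.24 in aggregate.
Group total = 73 + 654.24 = 727.24.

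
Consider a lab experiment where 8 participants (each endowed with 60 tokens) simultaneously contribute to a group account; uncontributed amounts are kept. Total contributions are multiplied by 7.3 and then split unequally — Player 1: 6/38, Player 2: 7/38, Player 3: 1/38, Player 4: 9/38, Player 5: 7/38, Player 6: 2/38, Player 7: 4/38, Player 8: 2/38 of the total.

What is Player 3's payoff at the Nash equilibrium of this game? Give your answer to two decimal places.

Each unit j contributes comes back to j as 7.3 × (j's share), so j prefers to contribute only if that share exceeds 1/7.3 = 0.1370; otherwise keeping the unit dominates.
Player 1, Player 2, Player 4 and Player 5 are above the threshold, contributing 60 each; the remaining 4 contribute 0. Total contributed: 240.
Player 3 keeps 60 and receives 7.3 × 240 × 1/38 = 46.11 from the group account, for a payoff of 106.11.

106.11 tokens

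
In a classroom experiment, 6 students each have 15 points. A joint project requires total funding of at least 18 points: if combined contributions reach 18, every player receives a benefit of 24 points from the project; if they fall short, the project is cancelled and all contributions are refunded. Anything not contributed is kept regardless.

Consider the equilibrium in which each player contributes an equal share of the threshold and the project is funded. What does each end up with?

36 points

Equal share of the threshold: 18/6 = 3.
At this profile no one gains by cutting their contribution: any cut drops the total below 18, the project is cancelled, contributions are refunded, and the deviator ends with 15, which is less than 15 − 3 + 24 = 36. Contributing more than 3 just wastes the excess. So contributing exactly 3 is a best response.
Each player's payoff: 15 − 3 + 24 = 36.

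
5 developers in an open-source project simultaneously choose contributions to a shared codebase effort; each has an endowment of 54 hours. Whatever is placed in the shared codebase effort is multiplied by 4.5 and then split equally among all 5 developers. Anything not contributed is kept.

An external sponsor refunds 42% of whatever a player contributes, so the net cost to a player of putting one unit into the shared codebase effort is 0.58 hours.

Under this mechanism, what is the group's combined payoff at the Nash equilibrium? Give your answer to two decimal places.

With the mechanism, a contributed unit returns (4.5/5) / 0.58 = 1.5517 per unit of net cost to the contributor — now above 1 — so contributing fully is weakly dominant for every player.
At the Nash equilibrium everyone contributes 54. Group total payoff = 5 × (54 × 0.42 + 4.5 × 54) = 1328.40.

1328.40 hours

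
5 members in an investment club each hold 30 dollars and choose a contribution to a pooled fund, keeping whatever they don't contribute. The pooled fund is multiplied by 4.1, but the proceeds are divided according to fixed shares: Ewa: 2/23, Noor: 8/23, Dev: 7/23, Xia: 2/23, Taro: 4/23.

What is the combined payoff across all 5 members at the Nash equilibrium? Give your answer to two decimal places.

336.00 dollars

A player with share s gets back 4.1·s per unit contributed, so full contribution is dominant for anyone with s > 1/4.1 = 0.2439 and zero contribution is dominant for anyone below.
The shares above 0.2439 belong to Noor and Dev, contributing 30 each; the remaining 3 contribute 0. Total contributed: 60.
The pooled fund pays out 4.1 × 60 = 246.00 in total (split across the unequal shares, but the aggregate is all that matters for the group sum).
The 3 free-riders keep 30 each, adding 90. Group total = 90 + 246.00 = 336.00.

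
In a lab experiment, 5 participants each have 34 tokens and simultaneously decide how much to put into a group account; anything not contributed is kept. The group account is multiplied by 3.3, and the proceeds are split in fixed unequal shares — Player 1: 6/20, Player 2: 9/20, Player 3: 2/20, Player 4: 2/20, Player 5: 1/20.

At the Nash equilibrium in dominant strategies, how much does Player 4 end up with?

For player j, contributing a unit is worthwhile iff 3.3 × (j's share) ≥ 1, i.e. iff j's share is at least 0.3030.
Player 2 alone (share 9/20) is above the threshold, contributing 34; the remaining 4 contribute 0. Total contributed: 34.
Player 4 keeps 34 and receives 3.3 × 34 × 2/20 = 11.22 from the group account, for a payoff of 45.22.

45.22 tokens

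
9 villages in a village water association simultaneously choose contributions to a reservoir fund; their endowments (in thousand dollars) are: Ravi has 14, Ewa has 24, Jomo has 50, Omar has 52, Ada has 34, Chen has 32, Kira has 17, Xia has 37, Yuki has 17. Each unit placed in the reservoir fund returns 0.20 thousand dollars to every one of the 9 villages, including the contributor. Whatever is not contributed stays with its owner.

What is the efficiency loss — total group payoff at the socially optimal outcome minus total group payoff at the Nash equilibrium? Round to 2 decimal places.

221.60 thousand dollars

The private return per contributed unit is 0.20 < 1 for everyone, so the Nash equilibrium is zero contribution and the group total is Σ E_j = 14 + 24 + 50 + 52 + 34 + 32 + 17 + 37 + 17 = 277.
Each contributed unit returns 1.800 to the group, so the social optimum is full contribution by everyone: group total = 1.800 × 277 = 498.60.
Efficiency loss = (1.800 − 1) × 277 = 221.60.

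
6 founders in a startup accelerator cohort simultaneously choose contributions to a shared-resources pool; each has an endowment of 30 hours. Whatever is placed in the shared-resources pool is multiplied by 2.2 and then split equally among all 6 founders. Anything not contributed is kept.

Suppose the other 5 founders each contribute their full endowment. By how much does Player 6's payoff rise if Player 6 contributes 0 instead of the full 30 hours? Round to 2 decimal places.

19.00 hours

Switching from a contribution of 30 to 0 lets Player 6 keep an extra 30 hours, but lowers the shared-resources pool by 30, which costs Player 6 their own share of that drop: 2.2/6 × 30 = 11.00.
Net gain = 30 − 11.00 = 19.00. The private return per contributed unit (0.3667) is below 1, so free-riding is indeed the best response regardless of what the others do.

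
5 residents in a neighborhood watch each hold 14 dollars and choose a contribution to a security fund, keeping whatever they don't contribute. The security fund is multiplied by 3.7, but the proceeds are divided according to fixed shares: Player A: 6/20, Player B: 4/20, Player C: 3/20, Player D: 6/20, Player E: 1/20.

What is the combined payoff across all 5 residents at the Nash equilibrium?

145.60 dollars

Player j's private return per contributed unit is 3.7 × (j's share). Contributing is weakly dominant for j when that share is at least 1/3.7 = 0.2703, and contributing 0 is dominant otherwise.
Player A and Player D are above the threshold, contributing 14 each; the remaining 3 contribute 0. Total contributed: 28.
The security fund pays out 3.7 × 28 = 103.60 in total (split across the unequal shares, but the aggregate is all that matters for the group sum).
The 3 free-riders keep 14 each, adding 42. Group total = 42 + 103.60 = 145.60.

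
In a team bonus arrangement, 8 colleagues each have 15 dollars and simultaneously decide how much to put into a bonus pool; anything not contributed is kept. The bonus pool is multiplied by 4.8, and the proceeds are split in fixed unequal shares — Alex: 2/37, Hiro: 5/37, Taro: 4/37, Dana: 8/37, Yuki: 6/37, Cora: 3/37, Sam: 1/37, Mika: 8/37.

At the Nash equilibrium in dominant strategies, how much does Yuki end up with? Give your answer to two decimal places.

Player j's private return per contributed unit is 4.8 × (j's share). Contributing is weakly dominant for j when that share is at least 1/4.8 = 0.2083, and contributing 0 is dominant otherwise.
The shares above 0.2083 belong to Dana and Mika, contributing 15 each; the remaining 6 contribute 0. Total contributed: 30.
Yuki keeps 15 and receives 4.8 × 30 × 6/37 = 23.35 from the bonus pool, for a payoff of 38.35.

38.35 dollars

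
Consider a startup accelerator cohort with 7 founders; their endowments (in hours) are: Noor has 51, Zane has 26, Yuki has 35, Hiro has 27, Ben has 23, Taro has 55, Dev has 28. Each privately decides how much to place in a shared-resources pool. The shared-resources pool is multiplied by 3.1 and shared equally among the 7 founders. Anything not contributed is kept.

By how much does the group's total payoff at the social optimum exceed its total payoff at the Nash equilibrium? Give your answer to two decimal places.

The private return per contributed unit is 3.1/7 = 0.4429 < 1 for every player regardless of endowment, so the Nash equilibrium is zero contribution and the group total is Σ E_j = 51 + 26 + 35 + 27 + 23 + 55 + 28 = 245.
Each contributed unit returns 3.100 to the group, so the social optimum is full contribution by everyone: group total = 3.100 × 245 = 759.50.
Efficiency loss = (3.100 − 1) × 245 = 514.50.

514.50 hours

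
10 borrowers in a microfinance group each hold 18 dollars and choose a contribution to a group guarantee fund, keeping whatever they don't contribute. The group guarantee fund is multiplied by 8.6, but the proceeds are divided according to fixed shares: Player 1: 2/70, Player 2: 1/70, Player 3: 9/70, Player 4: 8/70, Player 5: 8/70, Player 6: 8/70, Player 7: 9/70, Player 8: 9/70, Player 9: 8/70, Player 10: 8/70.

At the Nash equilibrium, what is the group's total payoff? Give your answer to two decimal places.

Player j's private return per contributed unit is 8.6 × (j's share). Contributing is weakly dominant for j when that share is at least 1/8.6 = 0.1163, and contributing 0 is dominant otherwise.
Player 3, Player 7 and Player 8 are above the threshold, contributing 18 each; the remaining 7 contribute 0. Total contributed: 54.
The group guarantee fund pays out 8.6 × 54 = 464.40 in total (split across the unequal shares, but the aggregate is all that matters for the group sum).
The 7 free-riders keep 18 each, adding 126. Group total = 126 + 464.40 = 590.40.

590.40 dollars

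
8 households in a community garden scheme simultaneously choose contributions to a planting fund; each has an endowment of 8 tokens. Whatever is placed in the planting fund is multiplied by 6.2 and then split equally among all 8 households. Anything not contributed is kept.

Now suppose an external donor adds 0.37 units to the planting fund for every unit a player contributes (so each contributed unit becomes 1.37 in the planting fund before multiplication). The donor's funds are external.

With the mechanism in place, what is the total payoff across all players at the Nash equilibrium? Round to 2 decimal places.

543.62 tokens

The effective private return per unit is now 6.2 × 1.37 / 8 = 1.0618 > 1, so every player's dominant strategy flips to full contribution.
At the Nash equilibrium everyone contributes 8. Group total payoff = 6.2 × 1.37 × 64 = 543.62.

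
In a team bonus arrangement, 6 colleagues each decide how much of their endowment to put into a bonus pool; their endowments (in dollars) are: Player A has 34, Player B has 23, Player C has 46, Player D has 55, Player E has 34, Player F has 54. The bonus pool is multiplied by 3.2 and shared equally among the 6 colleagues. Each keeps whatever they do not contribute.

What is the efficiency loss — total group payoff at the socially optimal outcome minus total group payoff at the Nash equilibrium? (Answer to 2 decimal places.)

541.20 dollars

The private return per contributed unit is 3.2/6 = 0.5333 < 1 for every player regardless of endowment, so the Nash equilibrium is zero contribution and the group total is Σ E_j = 34 + 23 + 46 + 55 + 34 + 54 = 246.
Each contributed unit returns 3.200 to the group, so the social optimum is full contribution by everyone: group total = 3.200 × 246 = 787.20.
Efficiency loss = (3.200 − 1) × 246 = 541.20.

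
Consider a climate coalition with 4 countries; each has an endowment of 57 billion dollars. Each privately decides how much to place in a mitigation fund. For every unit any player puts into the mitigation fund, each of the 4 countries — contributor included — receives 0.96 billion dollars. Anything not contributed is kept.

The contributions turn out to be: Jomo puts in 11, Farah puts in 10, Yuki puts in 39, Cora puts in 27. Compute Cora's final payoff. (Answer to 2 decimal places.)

Total contributed: 11 + 10 + 39 + 27 = 87.
Each receives 0.96 × 87 = 83.52 from the mitigation fund.
Cora keeps 57 − 27 = 30, so Cora's payoff is 30 + 83.52 = 113.52.

113.52 billion dollars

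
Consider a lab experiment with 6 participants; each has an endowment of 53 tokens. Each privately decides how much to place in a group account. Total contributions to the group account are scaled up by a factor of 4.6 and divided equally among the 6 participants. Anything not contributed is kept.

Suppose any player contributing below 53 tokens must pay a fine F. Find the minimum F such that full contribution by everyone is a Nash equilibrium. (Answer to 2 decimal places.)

Given the others contribute fully, the best deviation is to contribute 0 (any partial contribution still incurs the fine and gives up units whose private return 0.7667 is below 1).
Deviating from 53 to 0 saves 53 tokens but forfeits the deviator's share of the drop in the group account: 4.6/6 × 53 = 40.63.
So the deviation gain is 53 − 40.63 = 12.37, and the fine must be at least 12.37 tokens to wipe it out.

12.37 tokens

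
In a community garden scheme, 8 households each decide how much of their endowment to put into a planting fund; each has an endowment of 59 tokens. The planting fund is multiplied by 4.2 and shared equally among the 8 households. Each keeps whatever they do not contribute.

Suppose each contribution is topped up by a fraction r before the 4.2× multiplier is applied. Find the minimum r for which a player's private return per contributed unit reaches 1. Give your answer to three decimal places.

With matching at rate r, one contributed unit becomes (1 + r) in the planting fund and returns 4.2 × (1 + r) / 8 to the contributor.
Setting this equal to 1: 1 + r = 8/4.2 = 1.9048.
So the minimum matching rate is r = 1.9048 − 1 = 0.905.

0.905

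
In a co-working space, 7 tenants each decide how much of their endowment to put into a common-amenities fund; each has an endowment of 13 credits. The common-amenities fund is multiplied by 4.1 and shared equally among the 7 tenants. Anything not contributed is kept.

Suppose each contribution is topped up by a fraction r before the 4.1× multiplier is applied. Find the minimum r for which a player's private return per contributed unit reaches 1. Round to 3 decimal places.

With matching at rate r, one contributed unit becomes (1 + r) in the common-amenities fund and returns 4.1 × (1 + r) / 7 to the contributor.
Setting this equal to 1: 1 + r = 7/4.1 = 1.7073.
So the minimum matching rate is r = 1.7073 − 1 = 0.707.

0.707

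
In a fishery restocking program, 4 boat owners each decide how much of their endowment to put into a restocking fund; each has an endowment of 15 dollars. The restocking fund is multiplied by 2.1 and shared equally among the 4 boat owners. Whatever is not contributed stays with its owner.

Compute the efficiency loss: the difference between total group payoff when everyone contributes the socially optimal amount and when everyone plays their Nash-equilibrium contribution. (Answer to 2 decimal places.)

Each contributed unit returns 2.1/4 = 0.5250 to its contributor — below 1 — so contributing 0 is dominant for every player. At the Nash equilibrium everyone keeps their 15, and the group total is 4 × 15 = 60.
Each contributed unit returns 2.100 to the group as a whole (0.5250 to each of 4 players), which exceeds 1, so the social optimum is full contribution: group total = 2.100 × 60 = 126.00.
Efficiency loss = 126.00 − 60 = 66.00.

66.00 dollars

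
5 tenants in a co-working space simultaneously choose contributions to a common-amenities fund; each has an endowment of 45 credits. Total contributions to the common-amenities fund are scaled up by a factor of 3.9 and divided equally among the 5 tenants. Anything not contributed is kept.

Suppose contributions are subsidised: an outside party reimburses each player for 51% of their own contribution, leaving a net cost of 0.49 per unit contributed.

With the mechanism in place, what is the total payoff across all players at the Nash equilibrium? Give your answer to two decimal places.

The effective private return per unit is now (3.9/5) / 0.49 = 1.5918 > 1, so every player's dominant strategy flips to full contribution.
So the Nash equilibrium is full contribution by all 5; the group earns 5 × (45 × 0.51 + 3.9 × 45) = 992.25.

992.25 credits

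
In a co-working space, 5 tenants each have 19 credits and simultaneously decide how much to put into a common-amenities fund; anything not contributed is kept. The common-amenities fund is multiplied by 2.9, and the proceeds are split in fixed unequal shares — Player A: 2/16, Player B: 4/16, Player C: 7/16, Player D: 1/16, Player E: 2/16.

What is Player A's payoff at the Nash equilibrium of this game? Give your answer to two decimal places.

A player with share s gets back 2.9·s per unit contributed, so full contribution is dominant for anyone with s > 1/2.9 = 0.3448 and zero contribution is dominant for anyone below.
Only Player C (7/16) clears that bar, contributing 19; the remaining 4 contribute 0. Total contributed: 19.
Player A keeps 19 and receives 2.9 × 19 × 2/16 = 6.89 from the common-amenities fund, for a payoff of 25.89.

25.89 credits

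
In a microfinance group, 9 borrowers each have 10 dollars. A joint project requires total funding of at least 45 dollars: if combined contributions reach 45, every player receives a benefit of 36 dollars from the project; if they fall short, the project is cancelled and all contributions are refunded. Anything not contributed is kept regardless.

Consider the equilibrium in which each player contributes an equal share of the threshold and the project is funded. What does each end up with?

Equal share of the threshold: 45/9 = 5.
At this profile no one gains by cutting their contribution: any cut drops the total below 45, the project is cancelled, contributions are refunded, and the deviator ends with 10, which is less than 10 − 5 + 36 = 41. Contributing more than 5 just wastes the excess. So contributing exactly 5 is a best response.
Each player's payoff: 10 − 5 + 36 = 41.

41 dollars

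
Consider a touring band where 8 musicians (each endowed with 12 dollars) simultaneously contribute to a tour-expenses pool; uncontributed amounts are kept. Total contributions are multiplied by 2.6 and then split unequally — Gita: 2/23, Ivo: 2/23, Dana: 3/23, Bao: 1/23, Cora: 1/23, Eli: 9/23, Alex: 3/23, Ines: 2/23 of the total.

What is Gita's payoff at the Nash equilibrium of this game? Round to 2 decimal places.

14.71 dollars

Each unit j contributes comes back to j as 2.6 × (j's share), so j prefers to contribute only if that share exceeds 1/2.6 = 0.3846; otherwise keeping the unit dominates.
Eli alone (share 9/23) is above the threshold, contributing 12; the remaining 7 contribute 0. Total contributed: 12.
Gita keeps 12 and receives 2.6 × 12 × 2/23 = 2.71 from the tour-expenses pool, for a payoff of 14.71.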